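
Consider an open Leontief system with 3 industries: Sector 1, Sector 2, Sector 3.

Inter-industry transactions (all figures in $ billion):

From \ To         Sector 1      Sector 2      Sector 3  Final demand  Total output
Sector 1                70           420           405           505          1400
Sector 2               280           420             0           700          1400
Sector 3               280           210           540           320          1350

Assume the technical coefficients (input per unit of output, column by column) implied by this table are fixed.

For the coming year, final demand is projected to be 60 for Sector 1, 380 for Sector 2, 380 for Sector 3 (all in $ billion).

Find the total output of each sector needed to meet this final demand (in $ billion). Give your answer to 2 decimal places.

x_1 = 610.58, x_2 = 717.31, x_3 = 1016.19

Technical coefficients a_ij = z_ij / X_j:
  a_11 = 70/1400 = 0.05, a_21 = 280/1400 = 0.20, a_31 = 280/1400 = 0.20
  a_12 = 420/1400 = 0.30, a_22 = 420/1400 = 0.30, a_32 = 210/1400 = 0.15
  a_13 = 405/1350 = 0.30, a_23 = 0/1350 = 0.00, a_33 = 540/1350 = 0.40
I − A =
  [   0.95    -0.30    -0.30]
  [  -0.20     0.70     0.00]
  [  -0.20    -0.15     0.60]
Cofactors of I−A, C_ij = (−1)^(i+j)·(minor ij) (rows/columns in the sector order above):
  C_11 = (0.70)(0.60) − (0.00)(-0.15) = 0.4200
  C_12 = −[(-0.20)(0.60) − (0.00)(-0.20)] = 0.1200
  C_13 = (-0.20)(-0.15) − (0.70)(-0.20) = 0.1700
  C_21 = −[(-0.30)(0.60) − (-0.30)(-0.15)] = 0.2250
  C_22 = (0.95)(0.60) − (-0.30)(-0.20) = 0.5100
  C_23 = −[(0.95)(-0.15) − (-0.30)(-0.20)] = 0.2025
  C_31 = (-0.30)(0.00) − (-0.30)(0.70) = 0.2100
  C_32 = −[(0.95)(0.00) − (-0.30)(-0.20)] = 0.0600
  C_33 = (0.95)(0.70) − (-0.30)(-0.20) = 0.6050
det(I−A) = Σ_j (I−A)_1j·C_1j = (0.95)(0.4200) + (-0.30)(0.1200) + (-0.30)(0.1700) = 0.3120
adj(I−A) = Cᵀ =
  [ 0.4200   0.2250   0.2100]
  [ 0.1200   0.5100   0.0600]
  [ 0.1700   0.2025   0.6050]
(I − A)⁻¹ = adj(I−A) / det(I−A) ≈
  [   1.3462     0.7212     0.6731]
  [   0.3846     1.6346     0.1923]
  [   0.5449     0.6490     1.9391]
x = (I − A)⁻¹ d = adj(I−A)·d / det(I−A), with det(I−A) = 0.3120:
  x_1 = (0.4200·60 + 0.2250·380 + 0.2100·380) / 0.3120 = 190.50 / 0.3120 ≈ 610.58
  x_2 = (0.1200·60 + 0.5100·380 + 0.0600·380) / 0.3120 = 223.80 / 0.3120 ≈ 717.31
  x_3 = (0.1700·60 + 0.2025·380 + 0.6050·380) / 0.3120 = 317.05 / 0.3120 ≈ 1016.19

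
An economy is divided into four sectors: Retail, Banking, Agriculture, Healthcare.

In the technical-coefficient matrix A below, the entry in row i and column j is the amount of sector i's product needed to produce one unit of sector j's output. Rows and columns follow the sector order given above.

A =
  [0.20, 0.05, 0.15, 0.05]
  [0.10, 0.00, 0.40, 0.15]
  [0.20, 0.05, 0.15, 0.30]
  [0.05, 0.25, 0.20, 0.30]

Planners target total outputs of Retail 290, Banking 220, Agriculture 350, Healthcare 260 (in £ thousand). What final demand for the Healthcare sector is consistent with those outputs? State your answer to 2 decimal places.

d_4 = 42.50

I − A =
  [   0.80    -0.05    -0.15    -0.05]
  [  -0.10     1.00    -0.40    -0.15]
  [  -0.20    -0.05     0.85    -0.30]
  [  -0.05    -0.25    -0.20     0.70]
d = (I − A) x:
  d_1 = (+0.80)·290 + (-0.05)·220 + (-0.15)·350 + (-0.05)·260 = 155.50
  d_2 = (-0.10)·290 + (+1.00)·220 + (-0.40)·350 + (-0.15)·260 = 12.00
  d_3 = (-0.20)·290 + (-0.05)·220 + (+0.85)·350 + (-0.30)·260 = 150.50
  d_4 = (-0.05)·290 + (-0.25)·220 + (-0.20)·350 + (+0.70)·260 = 42.50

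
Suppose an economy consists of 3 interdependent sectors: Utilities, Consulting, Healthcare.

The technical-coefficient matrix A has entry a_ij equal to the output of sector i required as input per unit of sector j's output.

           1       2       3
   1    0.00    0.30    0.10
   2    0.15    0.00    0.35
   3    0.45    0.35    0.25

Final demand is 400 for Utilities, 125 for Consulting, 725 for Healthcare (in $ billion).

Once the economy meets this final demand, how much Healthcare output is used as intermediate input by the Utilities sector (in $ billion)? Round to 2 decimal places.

z_31 = 391.85

I − A =
  [   1.00    -0.30    -0.10]
  [  -0.15     1.00    -0.35]
  [  -0.45    -0.35     0.75]
Cofactors of I−A, C_ij = (−1)^(i+j)·(minor ij) (rows/columns in the sector order above):
  C_11 = (1.00)(0.75) − (-0.35)(-0.35) = 0.6275
  C_12 = −[(-0.15)(0.75) − (-0.35)(-0.45)] = 0.2700
  C_13 = (-0.15)(-0.35) − (1.00)(-0.45) = 0.5025
  C_21 = −[(-0.30)(0.75) − (-0.10)(-0.35)] = 0.2600
  C_22 = (1.00)(0.75) − (-0.10)(-0.45) = 0.7050
  C_23 = −[(1.00)(-0.35) − (-0.30)(-0.45)] = 0.4850
  C_31 = (-0.30)(-0.35) − (-0.10)(1.00) = 0.2050
  C_32 = −[(1.00)(-0.35) − (-0.10)(-0.15)] = 0.3650
  C_33 = (1.00)(1.00) − (-0.30)(-0.15) = 0.9550
det(I−A) = Σ_j (I−A)_1j·C_1j = (1.00)(0.6275) + (-0.30)(0.2700) + (-0.10)(0.5025) = 0.49625
adj(I−A) = Cᵀ =
  [ 0.6275   0.2600   0.2050]
  [ 0.2700   0.7050   0.3650]
  [ 0.5025   0.4850   0.9550]
(I − A)⁻¹ = adj(I−A) / det(I−A) ≈
  [   1.2645     0.5239     0.4131]
  [   0.5441     1.4207     0.7355]
  [   1.0126     0.9773     1.9244]
First solve x = (I − A)⁻¹ d = adj(I−A)·d / det(I−A); in particular x_1 = (0.6275·400 + 0.2600·125 + 0.2050·725) / 0.49625 = 432.125 / 0.49625 ≈ 870.7809.
Intermediate flow from 3 to 1: z_31 = a_31 · x_1 = 0.45 × 432.125 / 0.49625 = 194.45625 / 0.49625 ≈ 391.85.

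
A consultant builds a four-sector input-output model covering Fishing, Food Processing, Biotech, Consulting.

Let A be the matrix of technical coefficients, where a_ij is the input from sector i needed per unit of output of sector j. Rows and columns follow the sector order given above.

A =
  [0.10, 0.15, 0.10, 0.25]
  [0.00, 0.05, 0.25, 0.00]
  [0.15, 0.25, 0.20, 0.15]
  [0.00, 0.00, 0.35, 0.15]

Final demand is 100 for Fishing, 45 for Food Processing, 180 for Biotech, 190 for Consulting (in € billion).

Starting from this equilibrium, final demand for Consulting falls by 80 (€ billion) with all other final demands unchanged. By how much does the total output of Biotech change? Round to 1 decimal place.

I − A =
  [   0.90    -0.15    -0.10    -0.25]
  [   0.00     0.95    -0.25     0.00]
  [  -0.15    -0.25     0.80    -0.15]
  [   0.00     0.00    -0.35     0.85]
Compute the cofactors C_ij = (−1)^(i+j)·(3×3 minor ij) of I−A; the adjugate is their transpose:
adj(I−A) = Cᵀ =
  [ 0.543000   0.137250   0.195750   0.194250]
  [ 0.031875   0.538875   0.191250   0.043125]
  [ 0.121125   0.210375   0.726750   0.163875]
  [ 0.049875   0.086625   0.299250   0.607875]
det(I−A) = Σ_j (I−A)_1j·C_1j = (0.90)(0.543000) + (-0.15)(0.031875) + (-0.10)(0.121125) + (-0.25)(0.049875) = 0.4593375
(I − A)⁻¹ = adj(I−A) / det(I−A) ≈
  [   1.1821     0.2988     0.4262     0.4229]
  [   0.0694     1.1732     0.4164     0.0939]
  [   0.2637     0.4580     1.5822     0.3568]
  [   0.1086     0.1886     0.6515     1.3234]
Δx = (I − A)⁻¹ Δd with Δd having -80 in the Consulting component and 0 elsewhere.
So Δx_3 = L_34 · (-80), where L_34 = adj(I−A)_34 / det(I−A) = 0.163875 / 0.4593375.
Δx_3 = 0.163875 × (-80) / 0.4593375 = -13.11 / 0.4593375 ≈ -28.5.

Δx_3 = -28.5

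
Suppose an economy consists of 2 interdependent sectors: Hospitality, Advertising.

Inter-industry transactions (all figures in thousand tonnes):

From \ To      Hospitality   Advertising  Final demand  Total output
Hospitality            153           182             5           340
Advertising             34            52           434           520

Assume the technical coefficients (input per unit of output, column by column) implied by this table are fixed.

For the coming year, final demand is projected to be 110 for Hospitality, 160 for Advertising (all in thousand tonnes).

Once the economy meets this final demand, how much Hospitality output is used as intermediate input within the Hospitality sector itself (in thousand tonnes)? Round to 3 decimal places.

Technical coefficients a_ij = z_ij / X_j:
  a_HH = 153/340 = 0.45, a_AH = 34/340 = 0.10
  a_HA = 182/520 = 0.35, a_AA = 52/520 = 0.10
I − A =
  [   0.55    -0.35]
  [  -0.10     0.90]
det(I−A) = (0.55)(0.90) − (-0.35)(-0.10) = 0.4600
adj(I−A) = [[0.90, 0.35], [0.10, 0.55]]
(I − A)⁻¹ = adj(I−A) / det(I−A) ≈
  [   1.9565     0.7609]
  [   0.2174     1.1957]
First solve x = (I − A)⁻¹ d = adj(I−A)·d / det(I−A); in particular x_H = (0.90·110 + 0.35·160) / 0.4600 = 155.00 / 0.4600 ≈ 336.95652.
Intermediate flow from H to H: z_HH = a_HH · x_H = 0.45 × 155.00 / 0.4600 = 69.75 / 0.4600 ≈ 151.630.

z_HH = 151.630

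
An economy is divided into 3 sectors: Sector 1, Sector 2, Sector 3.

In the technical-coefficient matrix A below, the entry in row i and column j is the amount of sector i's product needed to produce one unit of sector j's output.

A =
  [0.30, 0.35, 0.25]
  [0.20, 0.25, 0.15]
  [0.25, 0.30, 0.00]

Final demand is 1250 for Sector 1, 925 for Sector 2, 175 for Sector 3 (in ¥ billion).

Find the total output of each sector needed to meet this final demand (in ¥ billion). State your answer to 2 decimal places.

x_1 = 3777.26, x_2 = 2621.77, x_3 = 1905.85

I − A =
  [   0.70    -0.35    -0.25]
  [  -0.20     0.75    -0.15]
  [  -0.25    -0.30     1.00]
Cofactors of I−A, C_ij = (−1)^(i+j)·(minor ij) (rows/columns in the sector order above):
  C_11 = (0.75)(1.00) − (-0.15)(-0.30) = 0.7050
  C_12 = −[(-0.20)(1.00) − (-0.15)(-0.25)] = 0.2375
  C_13 = (-0.20)(-0.30) − (0.75)(-0.25) = 0.2475
  C_21 = −[(-0.35)(1.00) − (-0.25)(-0.30)] = 0.4250
  C_22 = (0.70)(1.00) − (-0.25)(-0.25) = 0.6375
  C_23 = −[(0.70)(-0.30) − (-0.35)(-0.25)] = 0.2975
  C_31 = (-0.35)(-0.15) − (-0.25)(0.75) = 0.2400
  C_32 = −[(0.70)(-0.15) − (-0.25)(-0.20)] = 0.1550
  C_33 = (0.70)(0.75) − (-0.35)(-0.20) = 0.4550
det(I−A) = Σ_j (I−A)_1j·C_1j = (0.70)(0.7050) + (-0.35)(0.2375) + (-0.25)(0.2475) = 0.3485
adj(I−A) = Cᵀ =
  [ 0.7050   0.4250   0.2400]
  [ 0.2375   0.6375   0.1550]
  [ 0.2475   0.2975   0.4550]
(I − A)⁻¹ = adj(I−A) / det(I−A) ≈
  [   2.0230     1.2195     0.6887]
  [   0.6815     1.8293     0.4448]
  [   0.7102     0.8537     1.3056]
x = (I − A)⁻¹ d = adj(I−A)·d / det(I−A), with det(I−A) = 0.3485:
  x_1 = (0.7050·1250 + 0.4250·925 + 0.2400·175) / 0.3485 = 1316.375 / 0.3485 ≈ 3777.26
  x_2 = (0.2375·1250 + 0.6375·925 + 0.1550·175) / 0.3485 = 913.6875 / 0.3485 ≈ 2621.77
  x_3 = (0.2475·1250 + 0.2975·925 + 0.4550·175) / 0.3485 = 664.1875 / 0.3485 ≈ 1905.85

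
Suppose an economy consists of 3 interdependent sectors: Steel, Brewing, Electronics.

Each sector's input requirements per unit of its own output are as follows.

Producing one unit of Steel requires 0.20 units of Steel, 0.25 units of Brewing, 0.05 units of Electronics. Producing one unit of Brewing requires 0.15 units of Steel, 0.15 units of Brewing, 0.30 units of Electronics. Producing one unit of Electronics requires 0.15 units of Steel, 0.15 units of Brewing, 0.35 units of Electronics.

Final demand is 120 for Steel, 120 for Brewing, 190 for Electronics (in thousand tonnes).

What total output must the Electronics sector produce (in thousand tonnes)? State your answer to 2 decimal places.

I − A =
  [   0.80    -0.15    -0.15]
  [  -0.25     0.85    -0.15]
  [  -0.05    -0.30     0.65]
Cofactors of I−A, C_ij = (−1)^(i+j)·(minor ij) (rows/columns in the sector order above):
  C_11 = (0.85)(0.65) − (-0.15)(-0.30) = 0.5075
  C_12 = −[(-0.25)(0.65) − (-0.15)(-0.05)] = 0.1700
  C_13 = (-0.25)(-0.30) − (0.85)(-0.05) = 0.1175
  C_21 = −[(-0.15)(0.65) − (-0.15)(-0.30)] = 0.1425
  C_22 = (0.80)(0.65) − (-0.15)(-0.05) = 0.5125
  C_23 = −[(0.80)(-0.30) − (-0.15)(-0.05)] = 0.2475
  C_31 = (-0.15)(-0.15) − (-0.15)(0.85) = 0.1500
  C_32 = −[(0.80)(-0.15) − (-0.15)(-0.25)] = 0.1575
  C_33 = (0.80)(0.85) − (-0.15)(-0.25) = 0.6425
det(I−A) = Σ_j (I−A)_1j·C_1j = (0.80)(0.5075) + (-0.15)(0.1700) + (-0.15)(0.1175) = 0.362875
adj(I−A) = Cᵀ =
  [ 0.5075   0.1425   0.1500]
  [ 0.1700   0.5125   0.1575]
  [ 0.1175   0.2475   0.6425]
(I − A)⁻¹ = adj(I−A) / det(I−A) ≈
  [   1.3986     0.3927     0.4134]
  [   0.4685     1.4123     0.4340]
  [   0.3238     0.6821     1.7706]
x = (I − A)⁻¹ d = adj(I−A)·d / det(I−A), with det(I−A) = 0.362875:
  x_S = (0.5075·120 + 0.1425·120 + 0.1500·190) / 0.362875 = 106.50 / 0.362875 ≈ 293.49
  x_B = (0.1700·120 + 0.5125·120 + 0.1575·190) / 0.362875 = 111.825 / 0.362875 ≈ 308.16
  x_E = (0.1175·120 + 0.2475·120 + 0.6425·190) / 0.362875 = 165.875 / 0.362875 ≈ 457.11

x_E = 457.11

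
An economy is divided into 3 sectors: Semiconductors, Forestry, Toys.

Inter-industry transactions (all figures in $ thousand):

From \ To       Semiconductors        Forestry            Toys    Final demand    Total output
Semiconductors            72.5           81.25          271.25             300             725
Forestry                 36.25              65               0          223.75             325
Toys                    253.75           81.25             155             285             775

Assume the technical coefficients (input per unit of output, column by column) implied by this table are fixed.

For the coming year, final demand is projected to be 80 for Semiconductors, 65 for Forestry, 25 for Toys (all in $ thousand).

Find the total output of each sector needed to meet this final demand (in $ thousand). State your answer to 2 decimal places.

x_S = 165.84, x_F = 91.61, x_T = 132.43

Technical coefficients a_ij = z_ij / X_j:
  a_SS = 72.5/725 = 0.10, a_FS = 36.25/725 = 0.05, a_TS = 253.75/725 = 0.35
  a_SF = 81.25/325 = 0.25, a_FF = 65/325 = 0.20, a_TF = 81.25/325 = 0.25
  a_ST = 271.25/775 = 0.35, a_FT = 0/775 = 0.00, a_TT = 155/775 = 0.20
I − A =
  [   0.90    -0.25    -0.35]
  [  -0.05     0.80     0.00]
  [  -0.35    -0.25     0.80]
Cofactors of I−A, C_ij = (−1)^(i+j)·(minor ij) (rows/columns in the sector order above):
  C_11 = (0.80)(0.80) − (0.00)(-0.25) = 0.6400
  C_12 = −[(-0.05)(0.80) − (0.00)(-0.35)] = 0.0400
  C_13 = (-0.05)(-0.25) − (0.80)(-0.35) = 0.2925
  C_21 = −[(-0.25)(0.80) − (-0.35)(-0.25)] = 0.2875
  C_22 = (0.90)(0.80) − (-0.35)(-0.35) = 0.5975
  C_23 = −[(0.90)(-0.25) − (-0.25)(-0.35)] = 0.3125
  C_31 = (-0.25)(0.00) − (-0.35)(0.80) = 0.2800
  C_32 = −[(0.90)(0.00) − (-0.35)(-0.05)] = 0.0175
  C_33 = (0.90)(0.80) − (-0.25)(-0.05) = 0.7075
det(I−A) = Σ_j (I−A)_1j·C_1j = (0.90)(0.6400) + (-0.25)(0.0400) + (-0.35)(0.2925) = 0.463625
adj(I−A) = Cᵀ =
  [ 0.6400   0.2875   0.2800]
  [ 0.0400   0.5975   0.0175]
  [ 0.2925   0.3125   0.7075]
(I − A)⁻¹ = adj(I−A) / det(I−A) ≈
  [   1.3804     0.6201     0.6039]
  [   0.0863     1.2888     0.0377]
  [   0.6309     0.6740     1.5260]
x = (I − A)⁻¹ d = adj(I−A)·d / det(I−A), with det(I−A) = 0.463625:
  x_S = (0.6400·80 + 0.2875·65 + 0.2800·25) / 0.463625 = 76.8875 / 0.463625 ≈ 165.84
  x_F = (0.0400·80 + 0.5975·65 + 0.0175·25) / 0.463625 = 42.475 / 0.463625 ≈ 91.61
  x_T = (0.2925·80 + 0.3125·65 + 0.7075·25) / 0.463625 = 61.40 / 0.463625 ≈ 132.43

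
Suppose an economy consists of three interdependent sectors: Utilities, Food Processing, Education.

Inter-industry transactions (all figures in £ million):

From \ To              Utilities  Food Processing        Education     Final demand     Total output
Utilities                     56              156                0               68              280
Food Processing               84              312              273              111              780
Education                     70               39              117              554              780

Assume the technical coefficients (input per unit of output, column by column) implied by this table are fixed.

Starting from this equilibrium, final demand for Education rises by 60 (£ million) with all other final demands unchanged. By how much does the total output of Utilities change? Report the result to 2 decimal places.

Δx_1 = 12.90

Technical coefficients a_ij = z_ij / X_j:
  a_11 = 56/280 = 0.20, a_21 = 84/280 = 0.30, a_31 = 70/280 = 0.25
  a_12 = 156/780 = 0.20, a_22 = 312/780 = 0.40, a_32 = 39/780 = 0.05
  a_13 = 0/780 = 0.00, a_23 = 273/780 = 0.35, a_33 = 117/780 = 0.15
I − A =
  [   0.80    -0.20     0.00]
  [  -0.30     0.60    -0.35]
  [  -0.25    -0.05     0.85]
Cofactors of I−A, C_ij = (−1)^(i+j)·(minor ij) (rows/columns in the sector order above):
  C_11 = (0.60)(0.85) − (-0.35)(-0.05) = 0.4925
  C_12 = −[(-0.30)(0.85) − (-0.35)(-0.25)] = 0.3425
  C_13 = (-0.30)(-0.05) − (0.60)(-0.25) = 0.1650
  C_21 = −[(-0.20)(0.85) − (0.00)(-0.05)] = 0.1700
  C_22 = (0.80)(0.85) − (0.00)(-0.25) = 0.6800
  C_23 = −[(0.80)(-0.05) − (-0.20)(-0.25)] = 0.0900
  C_31 = (-0.20)(-0.35) − (0.00)(0.60) = 0.0700
  C_32 = −[(0.80)(-0.35) − (0.00)(-0.30)] = 0.2800
  C_33 = (0.80)(0.60) − (-0.20)(-0.30) = 0.4200
det(I−A) = Σ_j (I−A)_1j·C_1j = (0.80)(0.4925) + (-0.20)(0.3425) + (0.00)(0.1650) = 0.3255
adj(I−A) = Cᵀ =
  [ 0.4925   0.1700   0.0700]
  [ 0.3425   0.6800   0.2800]
  [ 0.1650   0.0900   0.4200]
(I − A)⁻¹ = adj(I−A) / det(I−A) ≈
  [   1.5131     0.5223     0.2151]
  [   1.0522     2.0891     0.8602]
  [   0.5069     0.2765     1.2903]
Δx = (I − A)⁻¹ Δd with Δd having +60 in the Education component and 0 elsewhere.
So Δx_1 = L_13 · (+60), where L_13 = adj(I−A)_13 / det(I−A) = 0.0700 / 0.3255.
Δx_1 = 0.0700 × (+60) / 0.3255 = 4.20 / 0.3255 ≈ 12.90.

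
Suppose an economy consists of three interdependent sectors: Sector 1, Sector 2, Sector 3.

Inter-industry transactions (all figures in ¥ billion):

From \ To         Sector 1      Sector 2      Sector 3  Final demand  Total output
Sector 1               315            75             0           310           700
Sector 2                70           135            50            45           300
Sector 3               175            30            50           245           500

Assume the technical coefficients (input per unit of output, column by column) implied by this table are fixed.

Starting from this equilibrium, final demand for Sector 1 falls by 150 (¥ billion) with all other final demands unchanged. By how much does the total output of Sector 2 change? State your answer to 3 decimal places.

Δx_2 = -72.479

Technical coefficients a_ij = z_ij / X_j:
  a_11 = 315/700 = 0.45, a_21 = 70/700 = 0.10, a_31 = 175/700 = 0.25
  a_12 = 75/300 = 0.25, a_22 = 135/300 = 0.45, a_32 = 30/300 = 0.10
  a_13 = 0/500 = 0.00, a_23 = 50/500 = 0.10, a_33 = 50/500 = 0.10
I − A =
  [   0.55    -0.25     0.00]
  [  -0.10     0.55    -0.10]
  [  -0.25    -0.10     0.90]
Cofactors of I−A, C_ij = (−1)^(i+j)·(minor ij) (rows/columns in the sector order above):
  C_11 = (0.55)(0.90) − (-0.10)(-0.10) = 0.4850
  C_12 = −[(-0.10)(0.90) − (-0.10)(-0.25)] = 0.1150
  C_13 = (-0.10)(-0.10) − (0.55)(-0.25) = 0.1475
  C_21 = −[(-0.25)(0.90) − (0.00)(-0.10)] = 0.2250
  C_22 = (0.55)(0.90) − (0.00)(-0.25) = 0.4950
  C_23 = −[(0.55)(-0.10) − (-0.25)(-0.25)] = 0.1175
  C_31 = (-0.25)(-0.10) − (0.00)(0.55) = 0.0250
  C_32 = −[(0.55)(-0.10) − (0.00)(-0.10)] = 0.0550
  C_33 = (0.55)(0.55) − (-0.25)(-0.10) = 0.2775
det(I−A) = Σ_j (I−A)_1j·C_1j = (0.55)(0.4850) + (-0.25)(0.1150) + (0.00)(0.1475) = 0.2380
adj(I−A) = Cᵀ =
  [ 0.4850   0.2250   0.0250]
  [ 0.1150   0.4950   0.0550]
  [ 0.1475   0.1175   0.2775]
(I − A)⁻¹ = adj(I−A) / det(I−A) ≈
  [   2.0378     0.9454     0.1050]
  [   0.4832     2.0798     0.2311]
  [   0.6197     0.4937     1.1660]
Δx = (I − A)⁻¹ Δd with Δd having -150 in the Sector 1 component and 0 elsewhere.
So Δx_2 = L_21 · (-150), where L_21 = adj(I−A)_21 / det(I−A) = 0.1150 / 0.2380.
Δx_2 = 0.1150 × (-150) / 0.2380 = -17.25 / 0.2380 ≈ -72.479.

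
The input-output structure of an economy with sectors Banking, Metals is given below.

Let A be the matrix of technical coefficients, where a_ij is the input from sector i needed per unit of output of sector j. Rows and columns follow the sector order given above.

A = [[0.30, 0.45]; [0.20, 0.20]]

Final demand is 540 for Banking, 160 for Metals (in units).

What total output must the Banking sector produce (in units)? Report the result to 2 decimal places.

I − A =
  [   0.70    -0.45]
  [  -0.20     0.80]
det(I−A) = (0.70)(0.80) − (-0.45)(-0.20) = 0.4700
adj(I−A) = [[0.80, 0.45], [0.20, 0.70]]
(I − A)⁻¹ = adj(I−A) / det(I−A) ≈
  [   1.7021     0.9574]
  [   0.4255     1.4894]
x = (I − A)⁻¹ d = adj(I−A)·d / det(I−A), with det(I−A) = 0.4700:
  x_1 = (0.80·540 + 0.45·160) / 0.4700 = 504.00 / 0.4700 ≈ 1072.34
  x_2 = (0.20·540 + 0.70·160) / 0.4700 = 220.00 / 0.4700 ≈ 468.09

x_1 = 1072.34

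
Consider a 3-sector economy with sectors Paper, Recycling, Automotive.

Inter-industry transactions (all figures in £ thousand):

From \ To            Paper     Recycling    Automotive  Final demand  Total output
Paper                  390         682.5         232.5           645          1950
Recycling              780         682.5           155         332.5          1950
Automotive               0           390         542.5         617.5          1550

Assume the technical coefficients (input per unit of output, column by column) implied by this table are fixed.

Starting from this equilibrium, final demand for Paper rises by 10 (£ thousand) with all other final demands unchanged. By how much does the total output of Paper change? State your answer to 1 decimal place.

Technical coefficients a_ij = z_ij / X_j:
  a_PP = 390/1950 = 0.20, a_RP = 780/1950 = 0.40, a_AP = 0/1950 = 0.00
  a_PR = 682.5/1950 = 0.35, a_RR = 682.5/1950 = 0.35, a_AR = 390/1950 = 0.20
  a_PA = 232.5/1550 = 0.15, a_RA = 155/1550 = 0.10, a_AA = 542.5/1550 = 0.35
I − A =
  [   0.80    -0.35    -0.15]
  [  -0.40     0.65    -0.10]
  [   0.00    -0.20     0.65]
Cofactors of I−A, C_ij = (−1)^(i+j)·(minor ij) (rows/columns in the sector order above):
  C_11 = (0.65)(0.65) − (-0.10)(-0.20) = 0.4025
  C_12 = −[(-0.40)(0.65) − (-0.10)(0.00)] = 0.2600
  C_13 = (-0.40)(-0.20) − (0.65)(0.00) = 0.0800
  C_21 = −[(-0.35)(0.65) − (-0.15)(-0.20)] = 0.2575
  C_22 = (0.80)(0.65) − (-0.15)(0.00) = 0.5200
  C_23 = −[(0.80)(-0.20) − (-0.35)(0.00)] = 0.1600
  C_31 = (-0.35)(-0.10) − (-0.15)(0.65) = 0.1325
  C_32 = −[(0.80)(-0.10) − (-0.15)(-0.40)] = 0.1400
  C_33 = (0.80)(0.65) − (-0.35)(-0.40) = 0.3800
det(I−A) = Σ_j (I−A)_1j·C_1j = (0.80)(0.4025) + (-0.35)(0.2600) + (-0.15)(0.0800) = 0.2190
adj(I−A) = Cᵀ =
  [ 0.4025   0.2575   0.1325]
  [ 0.2600   0.5200   0.1400]
  [ 0.0800   0.1600   0.3800]
(I − A)⁻¹ = adj(I−A) / det(I−A) ≈
  [   1.8379     1.1758     0.6050]
  [   1.1872     2.3744     0.6393]
  [   0.3653     0.7306     1.7352]
Δx = (I − A)⁻¹ Δd with Δd having +10 in the Paper component and 0 elsewhere.
So Δx_P = L_PP · (+10), where L_PP = adj(I−A)_PP / det(I−A) = 0.4025 / 0.2190.
Δx_P = 0.4025 × (+10) / 0.2190 = 4.025 / 0.2190 ≈ 18.4.

Δx_P = 18.4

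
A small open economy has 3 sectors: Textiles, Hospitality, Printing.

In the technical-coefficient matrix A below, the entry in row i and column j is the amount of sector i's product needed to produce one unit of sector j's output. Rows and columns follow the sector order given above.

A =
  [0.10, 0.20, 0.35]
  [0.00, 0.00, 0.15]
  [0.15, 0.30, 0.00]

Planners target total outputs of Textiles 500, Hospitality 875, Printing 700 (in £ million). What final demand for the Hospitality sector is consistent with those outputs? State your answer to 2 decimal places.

d_2 = 770.00

I − A =
  [   0.90    -0.20    -0.35]
  [   0.00     1.00    -0.15]
  [  -0.15    -0.30     1.00]
d = (I − A) x:
  d_1 = (+0.90)·500 + (-0.20)·875 + (-0.35)·700 = 30.00
  d_2 = (+0.00)·500 + (+1.00)·875 + (-0.15)·700 = 770.00
  d_3 = (-0.15)·500 + (-0.30)·875 + (+1.00)·700 = 362.50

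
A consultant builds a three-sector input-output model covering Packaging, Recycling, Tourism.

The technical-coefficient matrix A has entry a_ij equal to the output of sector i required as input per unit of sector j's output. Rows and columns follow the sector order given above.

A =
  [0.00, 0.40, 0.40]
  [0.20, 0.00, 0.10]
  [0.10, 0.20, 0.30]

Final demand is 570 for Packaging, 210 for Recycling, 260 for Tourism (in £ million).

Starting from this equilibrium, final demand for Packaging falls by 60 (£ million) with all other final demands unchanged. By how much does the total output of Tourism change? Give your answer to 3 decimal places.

Δx_T = -14.894

I − A =
  [   1.00    -0.40    -0.40]
  [  -0.20     1.00    -0.10]
  [  -0.10    -0.20     0.70]
Cofactors of I−A, C_ij = (−1)^(i+j)·(minor ij) (rows/columns in the sector order above):
  C_11 = (1.00)(0.70) − (-0.10)(-0.20) = 0.6800
  C_12 = −[(-0.20)(0.70) − (-0.10)(-0.10)] = 0.1500
  C_13 = (-0.20)(-0.20) − (1.00)(-0.10) = 0.1400
  C_21 = −[(-0.40)(0.70) − (-0.40)(-0.20)] = 0.3600
  C_22 = (1.00)(0.70) − (-0.40)(-0.10) = 0.6600
  C_23 = −[(1.00)(-0.20) − (-0.40)(-0.10)] = 0.2400
  C_31 = (-0.40)(-0.10) − (-0.40)(1.00) = 0.4400
  C_32 = −[(1.00)(-0.10) − (-0.40)(-0.20)] = 0.1800
  C_33 = (1.00)(1.00) − (-0.40)(-0.20) = 0.9200
det(I−A) = Σ_j (I−A)_1j·C_1j = (1.00)(0.6800) + (-0.40)(0.1500) + (-0.40)(0.1400) = 0.5640
adj(I−A) = Cᵀ =
  [ 0.6800   0.3600   0.4400]
  [ 0.1500   0.6600   0.1800]
  [ 0.1400   0.2400   0.9200]
(I − A)⁻¹ = adj(I−A) / det(I−A) ≈
  [   1.2057     0.6383     0.7801]
  [   0.2660     1.1702     0.3191]
  [   0.2482     0.4255     1.6312]
Δx = (I − A)⁻¹ Δd with Δd having -60 in the Packaging component and 0 elsewhere.
So Δx_T = L_TP · (-60), where L_TP = adj(I−A)_TP / det(I−A) = 0.1400 / 0.5640.
Δx_T = 0.1400 × (-60) / 0.5640 = -8.40 / 0.5640 ≈ -14.894.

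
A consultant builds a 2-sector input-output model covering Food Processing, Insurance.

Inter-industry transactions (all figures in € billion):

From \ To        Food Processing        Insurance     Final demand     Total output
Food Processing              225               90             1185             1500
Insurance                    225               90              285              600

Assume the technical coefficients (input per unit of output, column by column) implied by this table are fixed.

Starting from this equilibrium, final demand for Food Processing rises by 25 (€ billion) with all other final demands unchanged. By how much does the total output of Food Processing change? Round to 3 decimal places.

Δx_1 = 30.357

Technical coefficients a_ij = z_ij / X_j:
  a_11 = 225/1500 = 0.15, a_21 = 225/1500 = 0.15
  a_12 = 90/600 = 0.15, a_22 = 90/600 = 0.15
I − A =
  [   0.85    -0.15]
  [  -0.15     0.85]
det(I−A) = (0.85)(0.85) − (-0.15)(-0.15) = 0.7000
adj(I−A) = [[0.85, 0.15], [0.15, 0.85]]
(I − A)⁻¹ = adj(I−A) / det(I−A) ≈
  [   1.2143     0.2143]
  [   0.2143     1.2143]
Δx = (I − A)⁻¹ Δd with Δd having +25 in the Food Processing component and 0 elsewhere.
So Δx_1 = L_11 · (+25), where L_11 = adj(I−A)_11 / det(I−A) = 0.85 / 0.7000.
Δx_1 = 0.85 × (+25) / 0.7000 = 21.25 / 0.7000 ≈ 30.357.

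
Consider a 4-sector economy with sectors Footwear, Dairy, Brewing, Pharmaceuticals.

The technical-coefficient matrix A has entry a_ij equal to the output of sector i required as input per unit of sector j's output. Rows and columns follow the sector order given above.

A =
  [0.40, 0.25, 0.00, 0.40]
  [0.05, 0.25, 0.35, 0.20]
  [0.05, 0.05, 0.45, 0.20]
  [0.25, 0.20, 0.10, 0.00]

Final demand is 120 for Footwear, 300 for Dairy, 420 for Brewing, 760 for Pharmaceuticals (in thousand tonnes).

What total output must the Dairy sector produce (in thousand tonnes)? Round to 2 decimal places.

x_2 = 1906.49

I − A =
  [   0.60    -0.25     0.00    -0.40]
  [  -0.05     0.75    -0.35    -0.20]
  [  -0.05    -0.05     0.55    -0.20]
  [  -0.25    -0.20    -0.10     1.00]
Compute the cofactors C_ij = (−1)^(i+j)·(3×3 minor ij) of I−A; the adjugate is their transpose:
adj(I−A) = Cᵀ =
  [ 0.343000   0.178500   0.150500   0.203000]
  [ 0.090000   0.261000   0.189000   0.126000]
  [ 0.080000   0.078000   0.322000   0.112000]
  [ 0.111750   0.104625   0.107625   0.225750]
det(I−A) = Σ_j (I−A)_1j·C_1j = (0.60)(0.343000) + (-0.25)(0.090000) + (0.00)(0.080000) + (-0.40)(0.111750) = 0.1386
(I − A)⁻¹ = adj(I−A) / det(I−A) ≈
  [   2.4747     1.2879     1.0859     1.4646]
  [   0.6494     1.8831     1.3636     0.9091]
  [   0.5772     0.5628     2.3232     0.8081]
  [   0.8063     0.7549     0.7765     1.6288]
x = (I − A)⁻¹ d = adj(I−A)·d / det(I−A), with det(I−A) = 0.1386:
  x_1 = (0.343000·120 + 0.178500·300 + 0.150500·420 + 0.203000·760) / 0.1386 = 312.20 / 0.1386 ≈ 2252.53
  x_2 = (0.090000·120 + 0.261000·300 + 0.189000·420 + 0.126000·760) / 0.1386 = 264.24 / 0.1386 ≈ 1906.49
  x_3 = (0.080000·120 + 0.078000·300 + 0.322000·420 + 0.112000·760) / 0.1386 = 253.36 / 0.1386 ≈ 1827.99
  x_4 = (0.111750·120 + 0.104625·300 + 0.107625·420 + 0.225750·760) / 0.1386 = 261.57 / 0.1386 ≈ 1887.23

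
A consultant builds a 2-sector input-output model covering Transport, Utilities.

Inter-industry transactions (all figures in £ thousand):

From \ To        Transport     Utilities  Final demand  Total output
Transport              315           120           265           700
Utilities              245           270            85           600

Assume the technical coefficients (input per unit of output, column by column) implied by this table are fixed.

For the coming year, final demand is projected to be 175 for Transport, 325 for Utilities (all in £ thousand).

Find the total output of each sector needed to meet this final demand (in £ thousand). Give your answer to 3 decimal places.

x_T = 693.548, x_U = 1032.258

Technical coefficients a_ij = z_ij / X_j:
  a_TT = 315/700 = 0.45, a_UT = 245/700 = 0.35
  a_TU = 120/600 = 0.20, a_UU = 270/600 = 0.45
I − A =
  [   0.55    -0.20]
  [  -0.35     0.55]
det(I−A) = (0.55)(0.55) − (-0.20)(-0.35) = 0.2325
adj(I−A) = [[0.55, 0.20], [0.35, 0.55]]
(I − A)⁻¹ = adj(I−A) / det(I−A) ≈
  [   2.3656     0.8602]
  [   1.5054     2.3656]
x = (I − A)⁻¹ d = adj(I−A)·d / det(I−A), with det(I−A) = 0.2325:
  x_T = (0.55·175 + 0.20·325) / 0.2325 = 161.25 / 0.2325 ≈ 693.548
  x_U = (0.35·175 + 0.55·325) / 0.2325 = 240.00 / 0.2325 ≈ 1032.258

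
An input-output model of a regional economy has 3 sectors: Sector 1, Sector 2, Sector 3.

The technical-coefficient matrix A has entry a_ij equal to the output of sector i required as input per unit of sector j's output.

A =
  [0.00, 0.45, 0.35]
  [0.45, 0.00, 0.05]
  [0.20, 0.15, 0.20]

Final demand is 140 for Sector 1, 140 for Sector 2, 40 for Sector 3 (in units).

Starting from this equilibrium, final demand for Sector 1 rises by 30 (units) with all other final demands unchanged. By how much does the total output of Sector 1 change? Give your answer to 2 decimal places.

Δx_1 = 44.66

I − A =
  [   1.00    -0.45    -0.35]
  [  -0.45     1.00    -0.05]
  [  -0.20    -0.15     0.80]
Cofactors of I−A, C_ij = (−1)^(i+j)·(minor ij) (rows/columns in the sector order above):
  C_11 = (1.00)(0.80) − (-0.05)(-0.15) = 0.7925
  C_12 = −[(-0.45)(0.80) − (-0.05)(-0.20)] = 0.3700
  C_13 = (-0.45)(-0.15) − (1.00)(-0.20) = 0.2675
  C_21 = −[(-0.45)(0.80) − (-0.35)(-0.15)] = 0.4125
  C_22 = (1.00)(0.80) − (-0.35)(-0.20) = 0.7300
  C_23 = −[(1.00)(-0.15) − (-0.45)(-0.20)] = 0.2400
  C_31 = (-0.45)(-0.05) − (-0.35)(1.00) = 0.3725
  C_32 = −[(1.00)(-0.05) − (-0.35)(-0.45)] = 0.2075
  C_33 = (1.00)(1.00) − (-0.45)(-0.45) = 0.7975
det(I−A) = Σ_j (I−A)_1j·C_1j = (1.00)(0.7925) + (-0.45)(0.3700) + (-0.35)(0.2675) = 0.532375
adj(I−A) = Cᵀ =
  [ 0.7925   0.4125   0.3725]
  [ 0.3700   0.7300   0.2075]
  [ 0.2675   0.2400   0.7975]
(I − A)⁻¹ = adj(I−A) / det(I−A) ≈
  [   1.4886     0.7748     0.6997]
  [   0.6950     1.3712     0.3898]
  [   0.5025     0.4508     1.4980]
Δx = (I − A)⁻¹ Δd with Δd having +30 in the Sector 1 component and 0 elsewhere.
So Δx_1 = L_11 · (+30), where L_11 = adj(I−A)_11 / det(I−A) = 0.7925 / 0.532375.
Δx_1 = 0.7925 × (+30) / 0.532375 = 23.775 / 0.532375 ≈ 44.66.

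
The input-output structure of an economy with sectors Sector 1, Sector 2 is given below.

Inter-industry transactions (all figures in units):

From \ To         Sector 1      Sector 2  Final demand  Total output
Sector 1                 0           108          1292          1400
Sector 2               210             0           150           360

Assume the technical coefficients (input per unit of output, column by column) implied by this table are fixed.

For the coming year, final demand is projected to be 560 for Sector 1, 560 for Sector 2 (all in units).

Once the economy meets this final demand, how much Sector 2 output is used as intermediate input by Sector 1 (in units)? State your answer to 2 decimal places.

Technical coefficients a_ij = z_ij / X_j:
  a_11 = 0/1400 = 0.00, a_21 = 210/1400 = 0.15
  a_12 = 108/360 = 0.30, a_22 = 0/360 = 0.00
I − A =
  [   1.00    -0.30]
  [  -0.15     1.00]
det(I−A) = (1.00)(1.00) − (-0.30)(-0.15) = 0.9550
adj(I−A) = [[1.00, 0.30], [0.15, 1.00]]
(I − A)⁻¹ = adj(I−A) / det(I−A) ≈
  [   1.0471     0.3141]
  [   0.1571     1.0471]
First solve x = (I − A)⁻¹ d = adj(I−A)·d / det(I−A); in particular x_1 = (1.00·560 + 0.30·560) / 0.9550 = 728.00 / 0.9550 ≈ 762.3037.
Intermediate flow from 2 to 1: z_21 = a_21 · x_1 = 0.15 × 728.00 / 0.9550 = 109.20 / 0.9550 ≈ 114.35.

z_21 = 114.35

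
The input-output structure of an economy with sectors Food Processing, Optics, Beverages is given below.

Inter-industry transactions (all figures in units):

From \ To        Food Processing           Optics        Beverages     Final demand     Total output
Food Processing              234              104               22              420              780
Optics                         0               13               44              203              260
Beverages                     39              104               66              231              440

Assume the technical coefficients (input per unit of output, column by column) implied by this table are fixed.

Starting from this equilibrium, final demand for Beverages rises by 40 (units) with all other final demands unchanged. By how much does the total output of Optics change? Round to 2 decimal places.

Δx_2 = 5.25

Technical coefficients a_ij = z_ij / X_j:
  a_11 = 234/780 = 0.30, a_21 = 0/780 = 0.00, a_31 = 39/780 = 0.05
  a_12 = 104/260 = 0.40, a_22 = 13/260 = 0.05, a_32 = 104/260 = 0.40
  a_13 = 22/440 = 0.05, a_23 = 44/440 = 0.10, a_33 = 66/440 = 0.15
I − A =
  [   0.70    -0.40    -0.05]
  [   0.00     0.95    -0.10]
  [  -0.05    -0.40     0.85]
Cofactors of I−A, C_ij = (−1)^(i+j)·(minor ij) (rows/columns in the sector order above):
  C_11 = (0.95)(0.85) − (-0.10)(-0.40) = 0.7675
  C_12 = −[(0.00)(0.85) − (-0.10)(-0.05)] = 0.0050
  C_13 = (0.00)(-0.40) − (0.95)(-0.05) = 0.0475
  C_21 = −[(-0.40)(0.85) − (-0.05)(-0.40)] = 0.3600
  C_22 = (0.70)(0.85) − (-0.05)(-0.05) = 0.5925
  C_23 = −[(0.70)(-0.40) − (-0.40)(-0.05)] = 0.3000
  C_31 = (-0.40)(-0.10) − (-0.05)(0.95) = 0.0875
  C_32 = −[(0.70)(-0.10) − (-0.05)(0.00)] = 0.0700
  C_33 = (0.70)(0.95) − (-0.40)(0.00) = 0.6650
det(I−A) = Σ_j (I−A)_1j·C_1j = (0.70)(0.7675) + (-0.40)(0.0050) + (-0.05)(0.0475) = 0.532875
adj(I−A) = Cᵀ =
  [ 0.7675   0.3600   0.0875]
  [ 0.0050   0.5925   0.0700]
  [ 0.0475   0.3000   0.6650]
(I − A)⁻¹ = adj(I−A) / det(I−A) ≈
  [   1.4403     0.6756     0.1642]
  [   0.0094     1.1119     0.1314]
  [   0.0891     0.5630     1.2479]
Δx = (I − A)⁻¹ Δd with Δd having +40 in the Beverages component and 0 elsewhere.
So Δx_2 = L_23 · (+40), where L_23 = adj(I−A)_23 / det(I−A) = 0.0700 / 0.532875.
Δx_2 = 0.0700 × (+40) / 0.532875 = 2.80 / 0.532875 ≈ 5.25.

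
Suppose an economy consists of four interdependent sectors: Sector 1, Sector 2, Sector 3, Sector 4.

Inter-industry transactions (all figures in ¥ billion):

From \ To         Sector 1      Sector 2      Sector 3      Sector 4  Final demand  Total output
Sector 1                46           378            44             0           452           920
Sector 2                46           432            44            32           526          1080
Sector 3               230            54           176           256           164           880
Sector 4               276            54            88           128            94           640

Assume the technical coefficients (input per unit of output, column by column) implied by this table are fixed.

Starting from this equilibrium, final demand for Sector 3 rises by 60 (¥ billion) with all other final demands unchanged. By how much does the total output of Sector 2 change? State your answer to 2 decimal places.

Technical coefficients a_ij = z_ij / X_j:
  a_11 = 46/920 = 0.05, a_21 = 46/920 = 0.05, a_31 = 230/920 = 0.25, a_41 = 276/920 = 0.30
  a_12 = 378/1080 = 0.35, a_22 = 432/1080 = 0.40, a_32 = 54/1080 = 0.05, a_42 = 54/1080 = 0.05
  a_13 = 44/880 = 0.05, a_23 = 44/880 = 0.05, a_33 = 176/880 = 0.20, a_43 = 88/880 = 0.10
  a_14 = 0/640 = 0.00, a_24 = 32/640 = 0.05, a_34 = 256/640 = 0.40, a_44 = 128/640 = 0.20
I − A =
  [   0.95    -0.35    -0.05     0.00]
  [  -0.05     0.60    -0.05    -0.05]
  [  -0.25    -0.05     0.80    -0.40]
  [  -0.30    -0.05    -0.10     0.80]
Compute the cofactors C_ij = (−1)^(i+j)·(3×3 minor ij) of I−A; the adjugate is their transpose:
adj(I−A) = Cᵀ =
  [ 0.354750   0.213000   0.039625   0.033125]
  [ 0.059250   0.554000   0.045500   0.057375]
  [ 0.195125   0.169000   0.434375   0.227750]
  [ 0.161125   0.135625   0.072000   0.427625]
det(I−A) = Σ_j (I−A)_1j·C_1j = (0.95)(0.354750) + (-0.35)(0.059250) + (-0.05)(0.195125) + (0.00)(0.161125) = 0.30651875
(I − A)⁻¹ = adj(I−A) / det(I−A) ≈
  [   1.1574     0.6949     0.1293     0.1081]
  [   0.1933     1.8074     0.1484     0.1872]
  [   0.6366     0.5514     1.4171     0.7430]
  [   0.5257     0.4425     0.2349     1.3951]
Δx = (I − A)⁻¹ Δd with Δd having +60 in the Sector 3 component and 0 elsewhere.
So Δx_2 = L_23 · (+60), where L_23 = adj(I−A)_23 / det(I−A) = 0.045500 / 0.30651875.
Δx_2 = 0.045500 × (+60) / 0.30651875 = 2.73 / 0.30651875 ≈ 8.91.

Δx_2 = 8.91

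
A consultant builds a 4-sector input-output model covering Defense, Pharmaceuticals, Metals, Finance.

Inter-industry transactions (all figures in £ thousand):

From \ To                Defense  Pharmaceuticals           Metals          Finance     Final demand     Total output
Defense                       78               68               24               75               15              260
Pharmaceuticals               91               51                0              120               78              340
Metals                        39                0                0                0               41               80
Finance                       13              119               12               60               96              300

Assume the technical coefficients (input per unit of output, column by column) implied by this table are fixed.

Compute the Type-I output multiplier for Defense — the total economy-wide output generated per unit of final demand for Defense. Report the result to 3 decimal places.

m_1 = 4.531

Technical coefficients a_ij = z_ij / X_j:
  a_11 = 78/260 = 0.30, a_21 = 91/260 = 0.35, a_31 = 39/260 = 0.15, a_41 = 13/260 = 0.05
  a_12 = 68/340 = 0.20, a_22 = 51/340 = 0.15, a_32 = 0/340 = 0.00, a_42 = 119/340 = 0.35
  a_13 = 24/80 = 0.30, a_23 = 0/80 = 0.00, a_33 = 0/80 = 0.00, a_43 = 12/80 = 0.15
  a_14 = 75/300 = 0.25, a_24 = 120/300 = 0.40, a_34 = 0/300 = 0.00, a_44 = 60/300 = 0.20
I − A =
  [   0.70    -0.20    -0.30    -0.25]
  [  -0.35     0.85     0.00    -0.40]
  [  -0.15     0.00     1.00     0.00]
  [  -0.05    -0.35    -0.15     0.80]
Compute the cofactors C_ij = (−1)^(i+j)·(3×3 minor ij) of I−A; the adjugate is their transpose:
adj(I−A) = Cᵀ =
  [ 0.540000   0.247500   0.205875   0.292500]
  [ 0.309000   0.505875   0.145125   0.349500]
  [ 0.081000   0.037125   0.276750   0.043875]
  [ 0.184125   0.243750   0.128250   0.486750]
det(I−A) = Σ_j (I−A)_1j·C_1j = (0.70)(0.540000) + (-0.20)(0.309000) + (-0.30)(0.081000) + (-0.25)(0.184125) = 0.24586875
(I − A)⁻¹ = adj(I−A) / det(I−A) ≈
  [   2.1963     1.0066     0.8373     1.1897]
  [   1.2568     2.0575     0.5903     1.4215]
  [   0.3294     0.1510     1.1256     0.1784]
  [   0.7489     0.9914     0.5216     1.9797]
The output multiplier for sector j is the column-j sum of the Leontief inverse (I − A)⁻¹ = adj(I−A) / det(I−A).
Column 1 of adj(I−A): (0.540000, 0.309000, 0.081000, 0.184125); det(I−A) = 0.24586875.
m_1 = (0.540000 + 0.309000 + 0.081000 + 0.184125) / 0.24586875 = 1.114125 / 0.24586875 ≈ 4.531.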